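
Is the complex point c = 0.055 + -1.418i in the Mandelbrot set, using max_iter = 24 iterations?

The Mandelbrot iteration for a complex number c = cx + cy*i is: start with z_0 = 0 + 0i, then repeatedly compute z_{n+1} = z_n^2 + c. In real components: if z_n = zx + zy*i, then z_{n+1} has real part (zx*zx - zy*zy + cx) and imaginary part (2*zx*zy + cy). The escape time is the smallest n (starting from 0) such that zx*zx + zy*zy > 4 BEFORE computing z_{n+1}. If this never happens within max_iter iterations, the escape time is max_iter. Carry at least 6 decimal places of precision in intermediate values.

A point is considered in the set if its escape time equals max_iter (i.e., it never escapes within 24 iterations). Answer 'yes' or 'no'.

Answer: no

Derivation:
z_0 = 0 + 0i, c = 0.0550 + -1.4180i
Iter 1: z = 0.0550 + -1.4180i, |z|^2 = 2.0137
Iter 2: z = -1.9527 + -1.5740i, |z|^2 = 6.2904
Escaped at iteration 2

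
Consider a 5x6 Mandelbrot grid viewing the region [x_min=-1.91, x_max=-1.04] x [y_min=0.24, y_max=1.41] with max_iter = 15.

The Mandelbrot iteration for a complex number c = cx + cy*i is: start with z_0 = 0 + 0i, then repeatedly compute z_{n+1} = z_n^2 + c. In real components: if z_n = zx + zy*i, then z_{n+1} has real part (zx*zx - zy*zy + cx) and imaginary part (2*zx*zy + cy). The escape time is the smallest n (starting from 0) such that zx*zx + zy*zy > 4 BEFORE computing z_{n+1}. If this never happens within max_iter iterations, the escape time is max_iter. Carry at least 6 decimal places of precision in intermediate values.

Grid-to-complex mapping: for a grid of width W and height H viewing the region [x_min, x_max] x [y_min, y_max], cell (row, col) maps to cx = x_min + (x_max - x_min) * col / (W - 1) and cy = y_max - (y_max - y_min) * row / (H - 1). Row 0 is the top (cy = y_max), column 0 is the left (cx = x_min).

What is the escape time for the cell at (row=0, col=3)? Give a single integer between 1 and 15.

z_0 = 0 + 0i, c = -1.2575 + 1.4100i
Iter 1: z = -1.2575 + 1.4100i, |z|^2 = 3.5694
Iter 2: z = -1.6643 + -2.1361i, |z|^2 = 7.3330
Escaped at iteration 2

Answer: 2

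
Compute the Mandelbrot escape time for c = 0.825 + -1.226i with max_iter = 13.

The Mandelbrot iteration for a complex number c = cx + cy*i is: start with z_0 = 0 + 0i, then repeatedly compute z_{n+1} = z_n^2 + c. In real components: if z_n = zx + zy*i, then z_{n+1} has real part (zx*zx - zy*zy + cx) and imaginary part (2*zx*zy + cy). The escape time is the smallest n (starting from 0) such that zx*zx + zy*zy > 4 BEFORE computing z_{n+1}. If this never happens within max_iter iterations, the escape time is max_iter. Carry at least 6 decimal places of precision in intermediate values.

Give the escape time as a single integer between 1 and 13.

z_0 = 0 + 0i, c = 0.8250 + -1.2260i
Iter 1: z = 0.8250 + -1.2260i, |z|^2 = 2.1837
Iter 2: z = 0.0025 + -3.2489i, |z|^2 = 10.5554
Escaped at iteration 2

Answer: 2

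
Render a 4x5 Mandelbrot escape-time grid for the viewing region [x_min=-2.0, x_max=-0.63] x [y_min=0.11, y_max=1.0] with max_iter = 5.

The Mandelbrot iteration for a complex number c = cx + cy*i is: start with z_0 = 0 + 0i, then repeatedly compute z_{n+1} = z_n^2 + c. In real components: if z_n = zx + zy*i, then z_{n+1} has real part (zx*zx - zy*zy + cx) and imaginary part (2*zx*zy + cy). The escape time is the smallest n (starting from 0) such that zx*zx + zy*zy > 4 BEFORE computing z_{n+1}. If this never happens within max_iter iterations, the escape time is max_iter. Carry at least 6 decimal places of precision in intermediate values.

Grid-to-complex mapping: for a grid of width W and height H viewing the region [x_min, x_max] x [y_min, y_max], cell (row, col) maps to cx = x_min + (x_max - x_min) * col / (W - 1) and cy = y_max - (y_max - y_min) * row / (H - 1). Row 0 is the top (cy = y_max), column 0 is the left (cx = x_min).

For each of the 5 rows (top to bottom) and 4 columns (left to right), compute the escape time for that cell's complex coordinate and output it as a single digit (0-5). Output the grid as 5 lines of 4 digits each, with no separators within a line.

(row=0, col=0): c = -2.0000 + 1.0000i → escape time 1
(row=0, col=1): c = -1.5433 + 1.0000i → escape time 2
(row=0, col=2): c = -1.0867 + 1.0000i → escape time 3
(row=0, col=3): c = -0.6300 + 1.0000i → escape time 4
(row=1, col=0): c = -2.0000 + 0.7775i → escape time 1
(row=1, col=1): c = -1.5433 + 0.7775i → escape time 3
(row=1, col=2): c = -1.0867 + 0.7775i → escape time 3
(row=1, col=3): c = -0.6300 + 0.7775i → escape time 4
(row=2, col=0): c = -2.0000 + 0.5550i → escape time 1
(row=2, col=1): c = -1.5433 + 0.5550i → escape time 3
(row=2, col=2): c = -1.0867 + 0.5550i → escape time 5
(row=2, col=3): c = -0.6300 + 0.5550i → escape time 5
(row=3, col=0): c = -2.0000 + 0.3325i → escape time 1
(row=3, col=1): c = -1.5433 + 0.3325i → escape time 4
(row=3, col=2): c = -1.0867 + 0.3325i → escape time 5
(row=3, col=3): c = -0.6300 + 0.3325i → escape time 5
(row=4, col=0): c = -2.0000 + 0.1100i → escape time 1
(row=4, col=1): c = -1.5433 + 0.1100i → escape time 5
(row=4, col=2): c = -1.0867 + 0.1100i → escape time 5
(row=4, col=3): c = -0.6300 + 0.1100i → escape time 5

Answer: 1234
1334
1355
1455
1555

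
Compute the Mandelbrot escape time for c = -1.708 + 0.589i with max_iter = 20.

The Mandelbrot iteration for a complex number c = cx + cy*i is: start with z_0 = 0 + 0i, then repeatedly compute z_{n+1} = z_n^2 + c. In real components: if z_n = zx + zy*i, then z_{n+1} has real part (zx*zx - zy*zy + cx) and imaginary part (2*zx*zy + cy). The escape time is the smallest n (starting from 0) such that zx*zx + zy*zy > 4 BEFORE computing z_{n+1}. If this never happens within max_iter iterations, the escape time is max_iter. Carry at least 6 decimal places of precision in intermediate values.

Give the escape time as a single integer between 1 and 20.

z_0 = 0 + 0i, c = -1.7080 + 0.5890i
Iter 1: z = -1.7080 + 0.5890i, |z|^2 = 3.2642
Iter 2: z = 0.8623 + -1.4230i, |z|^2 = 2.7686
Iter 3: z = -2.9894 + -1.8653i, |z|^2 = 12.4155
Escaped at iteration 3

Answer: 3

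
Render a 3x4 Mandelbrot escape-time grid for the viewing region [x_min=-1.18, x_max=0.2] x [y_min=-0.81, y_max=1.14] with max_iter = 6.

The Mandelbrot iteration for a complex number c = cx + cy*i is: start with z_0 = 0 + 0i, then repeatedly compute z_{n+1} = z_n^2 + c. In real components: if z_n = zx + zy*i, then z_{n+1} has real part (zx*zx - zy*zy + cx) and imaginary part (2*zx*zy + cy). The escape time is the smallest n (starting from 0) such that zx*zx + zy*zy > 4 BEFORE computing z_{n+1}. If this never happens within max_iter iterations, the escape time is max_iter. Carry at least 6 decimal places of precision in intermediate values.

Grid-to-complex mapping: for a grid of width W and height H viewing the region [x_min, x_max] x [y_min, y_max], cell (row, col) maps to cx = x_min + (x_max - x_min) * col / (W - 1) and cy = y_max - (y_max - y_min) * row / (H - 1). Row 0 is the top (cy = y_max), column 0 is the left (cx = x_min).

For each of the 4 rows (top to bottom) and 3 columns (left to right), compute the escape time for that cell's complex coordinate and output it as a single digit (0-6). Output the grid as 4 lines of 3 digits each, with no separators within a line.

Answer: 333
566
666
355

Derivation:
(row=0, col=0): c = -1.1800 + 1.1400i → escape time 3
(row=0, col=1): c = -0.4900 + 1.1400i → escape time 3
(row=0, col=2): c = 0.2000 + 1.1400i → escape time 3
(row=1, col=0): c = -1.1800 + 0.4900i → escape time 5
(row=1, col=1): c = -0.4900 + 0.4900i → escape time 6
(row=1, col=2): c = 0.2000 + 0.4900i → escape time 6
(row=2, col=0): c = -1.1800 + -0.1600i → escape time 6
(row=2, col=1): c = -0.4900 + -0.1600i → escape time 6
(row=2, col=2): c = 0.2000 + -0.1600i → escape time 6
(row=3, col=0): c = -1.1800 + -0.8100i → escape time 3
(row=3, col=1): c = -0.4900 + -0.8100i → escape time 5
(row=3, col=2): c = 0.2000 + -0.8100i → escape time 5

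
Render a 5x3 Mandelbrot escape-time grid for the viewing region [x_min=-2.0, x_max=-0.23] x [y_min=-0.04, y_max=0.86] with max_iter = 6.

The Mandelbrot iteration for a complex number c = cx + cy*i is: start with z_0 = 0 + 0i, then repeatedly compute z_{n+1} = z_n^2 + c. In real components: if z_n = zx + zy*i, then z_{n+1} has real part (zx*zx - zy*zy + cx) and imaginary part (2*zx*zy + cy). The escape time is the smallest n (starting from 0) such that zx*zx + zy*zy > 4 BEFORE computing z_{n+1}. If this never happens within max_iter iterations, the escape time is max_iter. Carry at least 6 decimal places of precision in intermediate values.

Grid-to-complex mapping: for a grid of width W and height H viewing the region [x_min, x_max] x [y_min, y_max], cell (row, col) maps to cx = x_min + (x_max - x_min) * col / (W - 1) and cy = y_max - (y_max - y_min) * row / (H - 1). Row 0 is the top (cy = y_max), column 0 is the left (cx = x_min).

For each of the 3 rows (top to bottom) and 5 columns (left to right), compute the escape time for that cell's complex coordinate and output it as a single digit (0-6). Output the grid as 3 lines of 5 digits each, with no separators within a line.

(row=0, col=0): c = -2.0000 + 0.8600i → escape time 1
(row=0, col=1): c = -1.5575 + 0.8600i → escape time 3
(row=0, col=2): c = -1.1150 + 0.8600i → escape time 3
(row=0, col=3): c = -0.6725 + 0.8600i → escape time 4
(row=0, col=4): c = -0.2300 + 0.8600i → escape time 6
(row=1, col=0): c = -2.0000 + 0.4100i → escape time 1
(row=1, col=1): c = -1.5575 + 0.4100i → escape time 4
(row=1, col=2): c = -1.1150 + 0.4100i → escape time 6
(row=1, col=3): c = -0.6725 + 0.4100i → escape time 6
(row=1, col=4): c = -0.2300 + 0.4100i → escape time 6
(row=2, col=0): c = -2.0000 + -0.0400i → escape time 1
(row=2, col=1): c = -1.5575 + -0.0400i → escape time 6
(row=2, col=2): c = -1.1150 + -0.0400i → escape time 6
(row=2, col=3): c = -0.6725 + -0.0400i → escape time 6
(row=2, col=4): c = -0.2300 + -0.0400i → escape time 6

Answer: 13346
14666
16666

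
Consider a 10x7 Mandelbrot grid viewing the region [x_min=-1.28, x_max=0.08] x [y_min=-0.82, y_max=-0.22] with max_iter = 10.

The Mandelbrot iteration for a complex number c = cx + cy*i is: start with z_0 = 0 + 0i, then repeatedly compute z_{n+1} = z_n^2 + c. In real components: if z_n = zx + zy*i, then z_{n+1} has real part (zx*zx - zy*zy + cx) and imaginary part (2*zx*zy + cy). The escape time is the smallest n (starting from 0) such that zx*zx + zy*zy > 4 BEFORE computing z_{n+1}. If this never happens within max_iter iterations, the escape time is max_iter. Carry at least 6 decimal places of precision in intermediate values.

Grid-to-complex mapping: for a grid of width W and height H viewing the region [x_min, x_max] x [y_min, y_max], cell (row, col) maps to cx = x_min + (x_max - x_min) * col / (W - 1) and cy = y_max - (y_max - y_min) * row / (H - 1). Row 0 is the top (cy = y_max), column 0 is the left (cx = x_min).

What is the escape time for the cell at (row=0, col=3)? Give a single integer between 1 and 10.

Answer: 10

Derivation:
z_0 = 0 + 0i, c = -0.8267 + -0.2200i
Iter 1: z = -0.8267 + -0.2200i, |z|^2 = 0.7318
Iter 2: z = -0.1917 + 0.1437i, |z|^2 = 0.0574
Iter 3: z = -0.8106 + -0.2751i, |z|^2 = 0.7327
Iter 4: z = -0.2453 + 0.2260i, |z|^2 = 0.1112
Iter 5: z = -0.8176 + -0.3309i, |z|^2 = 0.7779
Iter 6: z = -0.2677 + 0.3210i, |z|^2 = 0.1747
Iter 7: z = -0.8580 + -0.3919i, |z|^2 = 0.8898
Iter 8: z = -0.2440 + 0.4525i, |z|^2 = 0.2643
Iter 9: z = -0.9719 + -0.4409i, |z|^2 = 1.1389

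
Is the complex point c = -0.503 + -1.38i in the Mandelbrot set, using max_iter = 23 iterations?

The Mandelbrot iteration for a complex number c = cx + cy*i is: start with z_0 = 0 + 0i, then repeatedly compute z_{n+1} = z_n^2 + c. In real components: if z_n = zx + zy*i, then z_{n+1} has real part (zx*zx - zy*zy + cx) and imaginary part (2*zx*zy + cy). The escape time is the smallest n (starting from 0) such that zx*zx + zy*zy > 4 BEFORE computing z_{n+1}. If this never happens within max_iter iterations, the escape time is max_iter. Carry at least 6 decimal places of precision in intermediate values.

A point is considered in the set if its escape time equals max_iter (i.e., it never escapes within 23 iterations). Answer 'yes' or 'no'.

z_0 = 0 + 0i, c = -0.5030 + -1.3800i
Iter 1: z = -0.5030 + -1.3800i, |z|^2 = 2.1574
Iter 2: z = -2.1544 + 0.0083i, |z|^2 = 4.6415
Escaped at iteration 2

Answer: no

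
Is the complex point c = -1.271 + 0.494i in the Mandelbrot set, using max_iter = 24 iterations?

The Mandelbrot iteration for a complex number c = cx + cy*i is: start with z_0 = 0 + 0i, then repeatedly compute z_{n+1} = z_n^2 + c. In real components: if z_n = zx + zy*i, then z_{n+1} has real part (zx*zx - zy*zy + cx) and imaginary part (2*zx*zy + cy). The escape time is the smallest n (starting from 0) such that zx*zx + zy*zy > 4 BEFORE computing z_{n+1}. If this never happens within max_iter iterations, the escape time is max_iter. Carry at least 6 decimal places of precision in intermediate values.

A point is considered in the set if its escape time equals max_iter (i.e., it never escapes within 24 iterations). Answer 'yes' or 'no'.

Answer: no

Derivation:
z_0 = 0 + 0i, c = -1.2710 + 0.4940i
Iter 1: z = -1.2710 + 0.4940i, |z|^2 = 1.8595
Iter 2: z = 0.1004 + -0.7617i, |z|^2 = 0.5903
Iter 3: z = -1.8412 + 0.3410i, |z|^2 = 3.5062
Iter 4: z = 2.0026 + -0.7618i, |z|^2 = 4.5909
Escaped at iteration 4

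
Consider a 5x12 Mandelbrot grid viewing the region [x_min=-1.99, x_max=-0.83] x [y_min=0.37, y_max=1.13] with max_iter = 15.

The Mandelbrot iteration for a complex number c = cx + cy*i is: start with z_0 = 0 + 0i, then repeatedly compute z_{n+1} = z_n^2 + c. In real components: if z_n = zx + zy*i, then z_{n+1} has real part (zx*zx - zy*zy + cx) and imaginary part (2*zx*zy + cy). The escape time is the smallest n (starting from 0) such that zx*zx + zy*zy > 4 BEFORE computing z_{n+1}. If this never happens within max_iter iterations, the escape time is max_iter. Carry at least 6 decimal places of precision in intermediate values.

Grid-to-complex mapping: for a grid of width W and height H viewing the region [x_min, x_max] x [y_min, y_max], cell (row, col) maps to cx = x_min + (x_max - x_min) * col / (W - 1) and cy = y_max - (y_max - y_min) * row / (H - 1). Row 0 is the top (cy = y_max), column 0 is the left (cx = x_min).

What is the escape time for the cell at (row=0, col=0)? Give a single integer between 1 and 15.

z_0 = 0 + 0i, c = -1.9900 + 1.1300i
Iter 1: z = -1.9900 + 1.1300i, |z|^2 = 5.2370
Escaped at iteration 1

Answer: 1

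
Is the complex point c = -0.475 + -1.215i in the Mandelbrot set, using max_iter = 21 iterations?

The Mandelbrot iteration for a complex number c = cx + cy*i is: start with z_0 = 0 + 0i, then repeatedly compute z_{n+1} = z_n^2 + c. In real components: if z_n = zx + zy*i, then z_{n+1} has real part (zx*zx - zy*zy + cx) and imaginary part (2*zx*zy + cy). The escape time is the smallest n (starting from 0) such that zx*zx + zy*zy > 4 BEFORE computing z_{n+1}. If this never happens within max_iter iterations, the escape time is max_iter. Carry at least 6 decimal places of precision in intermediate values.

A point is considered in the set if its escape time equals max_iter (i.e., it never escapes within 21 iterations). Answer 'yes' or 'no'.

Answer: no

Derivation:
z_0 = 0 + 0i, c = -0.4750 + -1.2150i
Iter 1: z = -0.4750 + -1.2150i, |z|^2 = 1.7019
Iter 2: z = -1.7256 + -0.0608i, |z|^2 = 2.9814
Iter 3: z = 2.4990 + -1.0053i, |z|^2 = 7.2557
Escaped at iteration 3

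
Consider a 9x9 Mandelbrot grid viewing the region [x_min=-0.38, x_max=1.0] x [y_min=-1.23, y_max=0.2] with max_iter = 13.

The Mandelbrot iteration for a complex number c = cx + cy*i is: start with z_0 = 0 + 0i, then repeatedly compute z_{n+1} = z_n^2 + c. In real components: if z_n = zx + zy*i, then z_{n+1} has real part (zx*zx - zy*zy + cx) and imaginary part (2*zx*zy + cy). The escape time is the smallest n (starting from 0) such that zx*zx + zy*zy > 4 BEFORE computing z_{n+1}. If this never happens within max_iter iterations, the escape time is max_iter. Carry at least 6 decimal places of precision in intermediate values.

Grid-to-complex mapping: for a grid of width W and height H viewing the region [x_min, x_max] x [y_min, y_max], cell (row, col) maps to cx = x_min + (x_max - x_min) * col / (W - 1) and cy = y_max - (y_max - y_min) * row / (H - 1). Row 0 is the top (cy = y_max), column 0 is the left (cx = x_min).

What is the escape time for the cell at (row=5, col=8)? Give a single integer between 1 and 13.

z_0 = 0 + 0i, c = 1.0000 + -0.6937i
Iter 1: z = 1.0000 + -0.6937i, |z|^2 = 1.4813
Iter 2: z = 1.5187 + -2.0812i, |z|^2 = 6.6381
Escaped at iteration 2

Answer: 2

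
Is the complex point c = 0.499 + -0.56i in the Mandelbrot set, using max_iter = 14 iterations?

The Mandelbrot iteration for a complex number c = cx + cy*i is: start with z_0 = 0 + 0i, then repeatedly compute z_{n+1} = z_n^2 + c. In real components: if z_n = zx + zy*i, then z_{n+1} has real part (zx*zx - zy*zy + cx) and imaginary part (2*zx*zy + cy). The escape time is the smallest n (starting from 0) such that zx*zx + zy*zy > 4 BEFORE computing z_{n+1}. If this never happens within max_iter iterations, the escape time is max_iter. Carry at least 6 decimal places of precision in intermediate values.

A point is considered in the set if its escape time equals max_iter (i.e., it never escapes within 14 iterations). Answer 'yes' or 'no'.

z_0 = 0 + 0i, c = 0.4990 + -0.5600i
Iter 1: z = 0.4990 + -0.5600i, |z|^2 = 0.5626
Iter 2: z = 0.4344 + -1.1189i, |z|^2 = 1.4406
Iter 3: z = -0.5642 + -1.5321i, |z|^2 = 2.6656
Iter 4: z = -1.5300 + 1.1688i, |z|^2 = 3.7068
Iter 5: z = 1.4738 + -4.1364i, |z|^2 = 19.2817
Escaped at iteration 5

Answer: no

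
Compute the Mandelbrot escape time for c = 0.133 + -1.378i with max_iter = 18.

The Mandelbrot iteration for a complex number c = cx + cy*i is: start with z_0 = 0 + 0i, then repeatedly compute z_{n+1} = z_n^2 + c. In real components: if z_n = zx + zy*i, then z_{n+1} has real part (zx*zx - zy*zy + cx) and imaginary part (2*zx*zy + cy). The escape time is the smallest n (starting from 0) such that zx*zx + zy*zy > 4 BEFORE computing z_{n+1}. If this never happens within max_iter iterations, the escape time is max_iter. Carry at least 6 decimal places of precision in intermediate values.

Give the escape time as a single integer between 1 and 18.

z_0 = 0 + 0i, c = 0.1330 + -1.3780i
Iter 1: z = 0.1330 + -1.3780i, |z|^2 = 1.9166
Iter 2: z = -1.7482 + -1.7445i, |z|^2 = 6.0996
Escaped at iteration 2

Answer: 2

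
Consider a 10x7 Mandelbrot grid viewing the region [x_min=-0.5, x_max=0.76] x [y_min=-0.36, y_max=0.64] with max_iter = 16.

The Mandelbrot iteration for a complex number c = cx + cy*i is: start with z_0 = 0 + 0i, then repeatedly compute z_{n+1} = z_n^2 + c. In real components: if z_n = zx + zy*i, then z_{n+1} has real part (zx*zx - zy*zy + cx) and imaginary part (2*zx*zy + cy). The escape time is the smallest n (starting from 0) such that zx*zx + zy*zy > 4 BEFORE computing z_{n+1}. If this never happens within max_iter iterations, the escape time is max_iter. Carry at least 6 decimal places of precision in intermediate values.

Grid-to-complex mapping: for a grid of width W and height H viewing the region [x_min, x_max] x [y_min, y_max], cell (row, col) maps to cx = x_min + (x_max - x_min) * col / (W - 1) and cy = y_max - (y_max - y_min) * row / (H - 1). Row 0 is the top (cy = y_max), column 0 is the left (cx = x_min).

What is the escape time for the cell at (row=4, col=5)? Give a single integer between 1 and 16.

Answer: 16

Derivation:
z_0 = 0 + 0i, c = 0.2000 + -0.0267i
Iter 1: z = 0.2000 + -0.0267i, |z|^2 = 0.0407
Iter 2: z = 0.2393 + -0.0373i, |z|^2 = 0.0587
Iter 3: z = 0.2559 + -0.0445i, |z|^2 = 0.0675
Iter 4: z = 0.2635 + -0.0495i, |z|^2 = 0.0719
Iter 5: z = 0.2670 + -0.0527i, |z|^2 = 0.0741
Iter 6: z = 0.2685 + -0.0548i, |z|^2 = 0.0751
Iter 7: z = 0.2691 + -0.0561i, |z|^2 = 0.0756
Iter 8: z = 0.2693 + -0.0569i, |z|^2 = 0.0757
Iter 9: z = 0.2693 + -0.0573i, |z|^2 = 0.0758
Iter 10: z = 0.2692 + -0.0575i, |z|^2 = 0.0758
Iter 11: z = 0.2692 + -0.0576i, |z|^2 = 0.0758
Iter 12: z = 0.2691 + -0.0577i, |z|^2 = 0.0758
Iter 13: z = 0.2691 + -0.0577i, |z|^2 = 0.0757
Iter 14: z = 0.2691 + -0.0577i, |z|^2 = 0.0757
Iter 15: z = 0.2691 + -0.0577i, |z|^2 = 0.0757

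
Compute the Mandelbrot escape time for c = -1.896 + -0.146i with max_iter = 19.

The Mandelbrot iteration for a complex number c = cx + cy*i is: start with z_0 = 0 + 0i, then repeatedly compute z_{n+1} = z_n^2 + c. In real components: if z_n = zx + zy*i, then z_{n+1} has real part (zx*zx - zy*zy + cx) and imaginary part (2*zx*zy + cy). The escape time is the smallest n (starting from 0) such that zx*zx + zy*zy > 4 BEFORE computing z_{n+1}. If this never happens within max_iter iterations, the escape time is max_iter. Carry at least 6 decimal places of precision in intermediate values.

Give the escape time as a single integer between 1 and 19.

Answer: 4

Derivation:
z_0 = 0 + 0i, c = -1.8960 + -0.1460i
Iter 1: z = -1.8960 + -0.1460i, |z|^2 = 3.6161
Iter 2: z = 1.6775 + 0.4076i, |z|^2 = 2.9802
Iter 3: z = 0.7518 + 1.2216i, |z|^2 = 2.0576
Iter 4: z = -2.8231 + 1.6909i, |z|^2 = 10.8288
Escaped at iteration 4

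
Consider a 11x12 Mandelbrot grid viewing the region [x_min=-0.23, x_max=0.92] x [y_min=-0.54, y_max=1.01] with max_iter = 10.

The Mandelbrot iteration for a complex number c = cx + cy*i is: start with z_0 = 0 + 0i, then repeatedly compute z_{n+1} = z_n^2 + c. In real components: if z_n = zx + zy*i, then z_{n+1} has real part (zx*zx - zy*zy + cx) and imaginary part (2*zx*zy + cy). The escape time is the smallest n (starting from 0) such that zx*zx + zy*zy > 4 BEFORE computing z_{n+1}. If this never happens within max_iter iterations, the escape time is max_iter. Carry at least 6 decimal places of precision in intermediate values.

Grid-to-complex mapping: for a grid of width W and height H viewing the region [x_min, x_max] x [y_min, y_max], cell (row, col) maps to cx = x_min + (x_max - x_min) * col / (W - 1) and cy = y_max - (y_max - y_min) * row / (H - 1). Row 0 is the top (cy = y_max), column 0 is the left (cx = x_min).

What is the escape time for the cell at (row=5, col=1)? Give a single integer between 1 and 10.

Answer: 10

Derivation:
z_0 = 0 + 0i, c = -0.1150 + 0.3055i
Iter 1: z = -0.1150 + 0.3055i, |z|^2 = 0.1065
Iter 2: z = -0.1951 + 0.2352i, |z|^2 = 0.0934
Iter 3: z = -0.1323 + 0.2137i, |z|^2 = 0.0632
Iter 4: z = -0.1432 + 0.2489i, |z|^2 = 0.0825
Iter 5: z = -0.1565 + 0.2342i, |z|^2 = 0.0793
Iter 6: z = -0.1454 + 0.2322i, |z|^2 = 0.0750
Iter 7: z = -0.1478 + 0.2380i, |z|^2 = 0.0785
Iter 8: z = -0.1498 + 0.2351i, |z|^2 = 0.0777
Iter 9: z = -0.1478 + 0.2350i, |z|^2 = 0.0771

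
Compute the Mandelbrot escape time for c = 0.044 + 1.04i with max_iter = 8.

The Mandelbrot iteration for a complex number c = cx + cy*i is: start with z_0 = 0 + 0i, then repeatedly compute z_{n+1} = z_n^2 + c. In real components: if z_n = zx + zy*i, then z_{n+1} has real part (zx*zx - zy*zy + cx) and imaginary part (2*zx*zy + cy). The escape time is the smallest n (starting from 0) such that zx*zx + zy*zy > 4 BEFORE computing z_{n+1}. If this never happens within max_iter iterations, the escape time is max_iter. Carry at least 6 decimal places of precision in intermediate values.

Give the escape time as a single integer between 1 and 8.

Answer: 4

Derivation:
z_0 = 0 + 0i, c = 0.0440 + 1.0400i
Iter 1: z = 0.0440 + 1.0400i, |z|^2 = 1.0835
Iter 2: z = -1.0357 + 1.1315i, |z|^2 = 2.3529
Iter 3: z = -0.1637 + -1.3037i, |z|^2 = 1.7266
Iter 4: z = -1.6290 + 1.4669i, |z|^2 = 4.8054
Escaped at iteration 4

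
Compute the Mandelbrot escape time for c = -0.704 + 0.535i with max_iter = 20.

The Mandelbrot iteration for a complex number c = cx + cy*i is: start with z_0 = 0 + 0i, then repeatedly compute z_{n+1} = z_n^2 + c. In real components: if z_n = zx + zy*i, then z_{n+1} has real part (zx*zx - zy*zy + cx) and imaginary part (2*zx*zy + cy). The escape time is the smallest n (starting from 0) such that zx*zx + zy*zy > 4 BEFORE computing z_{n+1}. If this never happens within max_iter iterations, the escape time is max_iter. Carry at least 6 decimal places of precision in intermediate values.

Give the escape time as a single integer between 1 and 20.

Answer: 7

Derivation:
z_0 = 0 + 0i, c = -0.7040 + 0.5350i
Iter 1: z = -0.7040 + 0.5350i, |z|^2 = 0.7818
Iter 2: z = -0.4946 + -0.2183i, |z|^2 = 0.2923
Iter 3: z = -0.5070 + 0.7509i, |z|^2 = 0.8209
Iter 4: z = -1.0108 + -0.2265i, |z|^2 = 1.0731
Iter 5: z = 0.2665 + 0.9928i, |z|^2 = 1.0567
Iter 6: z = -1.6186 + 1.0642i, |z|^2 = 3.7525
Iter 7: z = 0.7835 + -2.9100i, |z|^2 = 9.0823
Escaped at iteration 7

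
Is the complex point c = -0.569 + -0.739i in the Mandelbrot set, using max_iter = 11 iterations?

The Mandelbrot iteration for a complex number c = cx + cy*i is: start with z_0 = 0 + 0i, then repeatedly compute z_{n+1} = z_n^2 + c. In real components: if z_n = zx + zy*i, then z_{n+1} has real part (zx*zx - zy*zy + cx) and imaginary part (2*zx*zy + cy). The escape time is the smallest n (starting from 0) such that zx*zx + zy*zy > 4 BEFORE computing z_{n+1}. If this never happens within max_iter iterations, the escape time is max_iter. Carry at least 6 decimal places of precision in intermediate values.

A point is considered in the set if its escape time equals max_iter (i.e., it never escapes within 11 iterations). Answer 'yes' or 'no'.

z_0 = 0 + 0i, c = -0.5690 + -0.7390i
Iter 1: z = -0.5690 + -0.7390i, |z|^2 = 0.8699
Iter 2: z = -0.7914 + 0.1020i, |z|^2 = 0.6367
Iter 3: z = 0.0469 + -0.9004i, |z|^2 = 0.8129
Iter 4: z = -1.3775 + -0.8234i, |z|^2 = 2.5756
Iter 5: z = 0.6507 + 1.5294i, |z|^2 = 2.7626
Iter 6: z = -2.4848 + 1.2514i, |z|^2 = 7.7403
Escaped at iteration 6

Answer: no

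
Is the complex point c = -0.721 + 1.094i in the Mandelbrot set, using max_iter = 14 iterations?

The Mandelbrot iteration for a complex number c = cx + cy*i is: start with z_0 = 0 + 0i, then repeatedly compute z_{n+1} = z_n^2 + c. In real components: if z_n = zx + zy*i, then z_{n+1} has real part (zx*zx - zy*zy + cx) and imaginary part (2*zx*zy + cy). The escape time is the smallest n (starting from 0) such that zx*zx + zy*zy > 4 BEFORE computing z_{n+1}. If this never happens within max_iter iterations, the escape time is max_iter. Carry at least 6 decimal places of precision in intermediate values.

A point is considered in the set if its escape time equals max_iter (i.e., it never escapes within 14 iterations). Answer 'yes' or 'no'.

z_0 = 0 + 0i, c = -0.7210 + 1.0940i
Iter 1: z = -0.7210 + 1.0940i, |z|^2 = 1.7167
Iter 2: z = -1.3980 + -0.4835i, |z|^2 = 2.1882
Iter 3: z = 0.9996 + 2.4460i, |z|^2 = 6.9820
Escaped at iteration 3

Answer: no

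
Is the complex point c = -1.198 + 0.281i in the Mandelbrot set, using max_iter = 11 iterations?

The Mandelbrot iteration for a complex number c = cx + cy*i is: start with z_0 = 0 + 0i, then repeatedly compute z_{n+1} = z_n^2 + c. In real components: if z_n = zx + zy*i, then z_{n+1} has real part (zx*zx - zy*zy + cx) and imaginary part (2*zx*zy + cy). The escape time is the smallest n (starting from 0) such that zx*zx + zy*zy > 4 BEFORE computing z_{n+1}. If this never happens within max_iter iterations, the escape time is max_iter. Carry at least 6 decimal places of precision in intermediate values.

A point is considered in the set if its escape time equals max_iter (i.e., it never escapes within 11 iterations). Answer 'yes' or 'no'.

z_0 = 0 + 0i, c = -1.1980 + 0.2810i
Iter 1: z = -1.1980 + 0.2810i, |z|^2 = 1.5142
Iter 2: z = 0.1582 + -0.3923i, |z|^2 = 0.1789
Iter 3: z = -1.3268 + 0.1569i, |z|^2 = 1.7851
Iter 4: z = 0.5379 + -0.1352i, |z|^2 = 0.3076
Iter 5: z = -0.9269 + 0.1355i, |z|^2 = 0.8776
Iter 6: z = -0.3571 + 0.0298i, |z|^2 = 0.1284
Iter 7: z = -1.0713 + 0.2597i, |z|^2 = 1.2152
Iter 8: z = -0.1177 + -0.2755i, |z|^2 = 0.0898
Iter 9: z = -1.2601 + 0.3459i, |z|^2 = 1.7074
Iter 10: z = 0.2702 + -0.5906i, |z|^2 = 0.4218
Did not escape in 11 iterations → in set

Answer: yes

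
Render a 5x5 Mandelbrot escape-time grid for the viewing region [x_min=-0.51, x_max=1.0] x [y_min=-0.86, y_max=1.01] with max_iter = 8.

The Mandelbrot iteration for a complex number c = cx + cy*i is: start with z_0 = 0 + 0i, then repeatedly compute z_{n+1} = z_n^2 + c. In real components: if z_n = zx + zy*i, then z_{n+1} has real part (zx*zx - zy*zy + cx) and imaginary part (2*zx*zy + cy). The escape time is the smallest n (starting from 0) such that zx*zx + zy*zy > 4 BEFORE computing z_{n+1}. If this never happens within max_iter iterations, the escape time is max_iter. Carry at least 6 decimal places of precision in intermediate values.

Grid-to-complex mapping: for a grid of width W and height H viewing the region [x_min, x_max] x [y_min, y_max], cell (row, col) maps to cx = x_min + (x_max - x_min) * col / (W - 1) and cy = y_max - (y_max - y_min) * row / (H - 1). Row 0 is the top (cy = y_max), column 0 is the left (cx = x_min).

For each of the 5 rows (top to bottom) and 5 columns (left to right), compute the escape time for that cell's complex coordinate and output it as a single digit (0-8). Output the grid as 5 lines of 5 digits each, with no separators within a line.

(row=0, col=0): c = -0.5100 + 1.0100i → escape time 4
(row=0, col=1): c = -0.1325 + 1.0100i → escape time 8
(row=0, col=2): c = 0.2450 + 1.0100i → escape time 4
(row=0, col=3): c = 0.6225 + 1.0100i → escape time 2
(row=0, col=4): c = 1.0000 + 1.0100i → escape time 2
(row=1, col=0): c = -0.5100 + 0.5425i → escape time 8
(row=1, col=1): c = -0.1325 + 0.5425i → escape time 8
(row=1, col=2): c = 0.2450 + 0.5425i → escape time 8
(row=1, col=3): c = 0.6225 + 0.5425i → escape time 3
(row=1, col=4): c = 1.0000 + 0.5425i → escape time 2
(row=2, col=0): c = -0.5100 + 0.0750i → escape time 8
(row=2, col=1): c = -0.1325 + 0.0750i → escape time 8
(row=2, col=2): c = 0.2450 + 0.0750i → escape time 8
(row=2, col=3): c = 0.6225 + 0.0750i → escape time 4
(row=2, col=4): c = 1.0000 + 0.0750i → escape time 2
(row=3, col=0): c = -0.5100 + -0.3925i → escape time 8
(row=3, col=1): c = -0.1325 + -0.3925i → escape time 8
(row=3, col=2): c = 0.2450 + -0.3925i → escape time 8
(row=3, col=3): c = 0.6225 + -0.3925i → escape time 4
(row=3, col=4): c = 1.0000 + -0.3925i → escape time 2
(row=4, col=0): c = -0.5100 + -0.8600i → escape time 4
(row=4, col=1): c = -0.1325 + -0.8600i → escape time 8
(row=4, col=2): c = 0.2450 + -0.8600i → escape time 4
(row=4, col=3): c = 0.6225 + -0.8600i → escape time 3
(row=4, col=4): c = 1.0000 + -0.8600i → escape time 2

Answer: 48422
88832
88842
88842
48432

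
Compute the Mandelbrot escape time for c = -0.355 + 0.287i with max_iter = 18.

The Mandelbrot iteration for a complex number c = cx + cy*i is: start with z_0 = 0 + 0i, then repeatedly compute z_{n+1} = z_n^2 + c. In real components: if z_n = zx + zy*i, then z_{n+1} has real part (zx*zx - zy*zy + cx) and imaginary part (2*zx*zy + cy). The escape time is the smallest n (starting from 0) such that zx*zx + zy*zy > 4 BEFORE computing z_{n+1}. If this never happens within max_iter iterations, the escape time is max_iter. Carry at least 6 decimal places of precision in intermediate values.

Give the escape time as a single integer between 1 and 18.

z_0 = 0 + 0i, c = -0.3550 + 0.2870i
Iter 1: z = -0.3550 + 0.2870i, |z|^2 = 0.2084
Iter 2: z = -0.3113 + 0.0832i, |z|^2 = 0.1039
Iter 3: z = -0.2650 + 0.2352i, |z|^2 = 0.1255
Iter 4: z = -0.3401 + 0.1624i, |z|^2 = 0.1420
Iter 5: z = -0.2657 + 0.1766i, |z|^2 = 0.1018
Iter 6: z = -0.3156 + 0.1932i, |z|^2 = 0.1369
Iter 7: z = -0.2927 + 0.1651i, |z|^2 = 0.1129
Iter 8: z = -0.2966 + 0.1904i, |z|^2 = 0.1242
Iter 9: z = -0.3033 + 0.1741i, |z|^2 = 0.1223
Iter 10: z = -0.2933 + 0.1814i, |z|^2 = 0.1189
Iter 11: z = -0.3019 + 0.1806i, |z|^2 = 0.1237
Iter 12: z = -0.2965 + 0.1780i, |z|^2 = 0.1196
Iter 13: z = -0.2988 + 0.1815i, |z|^2 = 0.1222
Iter 14: z = -0.2987 + 0.1786i, |z|^2 = 0.1211
Iter 15: z = -0.2977 + 0.1803i, |z|^2 = 0.1211
Iter 16: z = -0.2989 + 0.1796i, |z|^2 = 0.1216
Iter 17: z = -0.2979 + 0.1796i, |z|^2 = 0.1210

Answer: 18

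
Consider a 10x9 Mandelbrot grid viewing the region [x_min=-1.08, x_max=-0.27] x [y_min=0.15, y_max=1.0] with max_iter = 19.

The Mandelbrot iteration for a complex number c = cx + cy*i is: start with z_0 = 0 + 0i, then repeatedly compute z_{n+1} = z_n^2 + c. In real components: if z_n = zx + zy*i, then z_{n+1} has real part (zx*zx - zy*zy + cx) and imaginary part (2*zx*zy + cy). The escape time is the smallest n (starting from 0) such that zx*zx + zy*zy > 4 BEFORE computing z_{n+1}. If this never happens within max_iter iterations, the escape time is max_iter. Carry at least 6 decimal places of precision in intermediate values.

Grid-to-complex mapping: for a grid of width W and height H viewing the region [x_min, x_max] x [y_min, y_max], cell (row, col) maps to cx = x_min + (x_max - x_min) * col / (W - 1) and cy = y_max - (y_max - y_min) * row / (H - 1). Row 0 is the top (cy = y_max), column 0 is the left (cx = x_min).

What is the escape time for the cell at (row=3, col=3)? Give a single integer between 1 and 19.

Answer: 4

Derivation:
z_0 = 0 + 0i, c = -0.8100 + 0.6813i
Iter 1: z = -0.8100 + 0.6813i, |z|^2 = 1.1202
Iter 2: z = -0.6180 + -0.4224i, |z|^2 = 0.5603
Iter 3: z = -0.6065 + 1.2033i, |z|^2 = 1.8158
Iter 4: z = -1.8901 + -0.7783i, |z|^2 = 4.1784
Escaped at iteration 4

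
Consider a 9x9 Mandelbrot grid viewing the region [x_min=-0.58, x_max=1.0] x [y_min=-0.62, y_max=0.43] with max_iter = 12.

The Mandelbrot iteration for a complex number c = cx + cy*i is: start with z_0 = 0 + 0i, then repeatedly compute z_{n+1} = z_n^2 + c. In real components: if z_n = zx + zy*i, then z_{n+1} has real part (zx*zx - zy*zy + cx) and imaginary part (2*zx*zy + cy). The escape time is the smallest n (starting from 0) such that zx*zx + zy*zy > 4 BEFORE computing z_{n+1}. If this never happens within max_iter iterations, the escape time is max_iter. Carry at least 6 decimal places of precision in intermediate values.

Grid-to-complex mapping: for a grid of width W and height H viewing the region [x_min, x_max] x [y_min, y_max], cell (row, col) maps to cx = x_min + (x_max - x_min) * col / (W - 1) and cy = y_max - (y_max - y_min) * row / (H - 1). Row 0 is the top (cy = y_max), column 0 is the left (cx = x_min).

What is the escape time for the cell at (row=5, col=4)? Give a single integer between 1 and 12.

Answer: 12

Derivation:
z_0 = 0 + 0i, c = 0.2100 + -0.2263i
Iter 1: z = 0.2100 + -0.2263i, |z|^2 = 0.0953
Iter 2: z = 0.2029 + -0.3213i, |z|^2 = 0.1444
Iter 3: z = 0.1480 + -0.3566i, |z|^2 = 0.1491
Iter 4: z = 0.1047 + -0.3318i, |z|^2 = 0.1210
Iter 5: z = 0.1109 + -0.2957i, |z|^2 = 0.0998
Iter 6: z = 0.1348 + -0.2918i, |z|^2 = 0.1033
Iter 7: z = 0.1430 + -0.3050i, |z|^2 = 0.1134
Iter 8: z = 0.1375 + -0.3135i, |z|^2 = 0.1172
Iter 9: z = 0.1306 + -0.3124i, |z|^2 = 0.1147
Iter 10: z = 0.1295 + -0.3079i, |z|^2 = 0.1115
Iter 11: z = 0.1320 + -0.3060i, |z|^2 = 0.1110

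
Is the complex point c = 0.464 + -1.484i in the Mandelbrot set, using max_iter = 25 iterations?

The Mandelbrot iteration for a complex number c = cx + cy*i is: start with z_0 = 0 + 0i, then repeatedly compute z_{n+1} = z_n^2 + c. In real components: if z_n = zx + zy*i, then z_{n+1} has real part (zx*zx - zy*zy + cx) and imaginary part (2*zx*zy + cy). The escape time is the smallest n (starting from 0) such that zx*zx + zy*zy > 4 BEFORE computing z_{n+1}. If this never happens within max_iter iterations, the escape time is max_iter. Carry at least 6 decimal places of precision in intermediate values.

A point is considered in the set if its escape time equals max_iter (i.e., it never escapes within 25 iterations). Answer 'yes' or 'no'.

Answer: no

Derivation:
z_0 = 0 + 0i, c = 0.4640 + -1.4840i
Iter 1: z = 0.4640 + -1.4840i, |z|^2 = 2.4176
Iter 2: z = -1.5230 + -2.8612i, |z|^2 = 10.5056
Escaped at iteration 2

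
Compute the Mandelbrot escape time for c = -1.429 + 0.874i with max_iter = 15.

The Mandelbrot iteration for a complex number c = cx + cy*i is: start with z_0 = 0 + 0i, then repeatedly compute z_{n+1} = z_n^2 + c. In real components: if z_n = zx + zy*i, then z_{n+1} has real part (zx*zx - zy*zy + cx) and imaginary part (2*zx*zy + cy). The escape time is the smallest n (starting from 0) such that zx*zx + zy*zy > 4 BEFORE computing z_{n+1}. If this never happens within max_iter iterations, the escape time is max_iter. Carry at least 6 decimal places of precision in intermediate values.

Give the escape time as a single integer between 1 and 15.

z_0 = 0 + 0i, c = -1.4290 + 0.8740i
Iter 1: z = -1.4290 + 0.8740i, |z|^2 = 2.8059
Iter 2: z = -0.1508 + -1.6239i, |z|^2 = 2.6598
Iter 3: z = -4.0433 + 1.3639i, |z|^2 = 18.2082
Escaped at iteration 3

Answer: 3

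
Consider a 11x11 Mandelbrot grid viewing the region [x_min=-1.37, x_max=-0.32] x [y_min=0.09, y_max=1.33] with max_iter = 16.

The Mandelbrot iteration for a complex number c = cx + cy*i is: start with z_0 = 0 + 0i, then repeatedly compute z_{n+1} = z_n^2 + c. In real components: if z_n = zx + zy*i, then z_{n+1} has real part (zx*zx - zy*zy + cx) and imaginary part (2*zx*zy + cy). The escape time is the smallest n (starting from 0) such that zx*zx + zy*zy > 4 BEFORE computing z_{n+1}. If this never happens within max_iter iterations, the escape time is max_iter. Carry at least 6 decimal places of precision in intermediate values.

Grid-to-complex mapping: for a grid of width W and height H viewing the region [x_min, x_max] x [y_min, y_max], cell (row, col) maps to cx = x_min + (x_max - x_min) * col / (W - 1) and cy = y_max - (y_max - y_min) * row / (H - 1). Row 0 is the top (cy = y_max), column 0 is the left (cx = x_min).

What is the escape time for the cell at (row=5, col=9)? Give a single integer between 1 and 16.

z_0 = 0 + 0i, c = -0.4250 + 0.7100i
Iter 1: z = -0.4250 + 0.7100i, |z|^2 = 0.6847
Iter 2: z = -0.7485 + 0.1065i, |z|^2 = 0.5716
Iter 3: z = 0.1239 + 0.5506i, |z|^2 = 0.3185
Iter 4: z = -0.7128 + 0.8464i, |z|^2 = 1.2245
Iter 5: z = -0.6333 + -0.4966i, |z|^2 = 0.6477
Iter 6: z = -0.2705 + 1.3390i, |z|^2 = 1.8662
Iter 7: z = -2.1448 + -0.0145i, |z|^2 = 4.6006
Escaped at iteration 7

Answer: 7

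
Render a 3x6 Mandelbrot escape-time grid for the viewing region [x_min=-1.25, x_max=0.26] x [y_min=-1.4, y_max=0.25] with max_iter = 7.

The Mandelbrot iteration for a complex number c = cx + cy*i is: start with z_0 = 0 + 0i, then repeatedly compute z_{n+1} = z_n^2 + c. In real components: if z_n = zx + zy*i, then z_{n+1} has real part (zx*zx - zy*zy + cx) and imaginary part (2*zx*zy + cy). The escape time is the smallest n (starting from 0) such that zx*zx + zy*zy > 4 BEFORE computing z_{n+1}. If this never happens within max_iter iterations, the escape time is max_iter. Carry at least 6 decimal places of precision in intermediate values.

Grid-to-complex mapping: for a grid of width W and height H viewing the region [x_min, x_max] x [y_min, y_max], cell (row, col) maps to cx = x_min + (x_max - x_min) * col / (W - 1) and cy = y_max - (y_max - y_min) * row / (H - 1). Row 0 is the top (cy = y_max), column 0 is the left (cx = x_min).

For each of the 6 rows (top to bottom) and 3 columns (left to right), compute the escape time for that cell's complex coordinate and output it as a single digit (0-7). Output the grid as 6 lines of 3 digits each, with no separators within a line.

Answer: 777
777
777
366
343
222

Derivation:
(row=0, col=0): c = -1.2500 + 0.2500i → escape time 7
(row=0, col=1): c = -0.4950 + 0.2500i → escape time 7
(row=0, col=2): c = 0.2600 + 0.2500i → escape time 7
(row=1, col=0): c = -1.2500 + -0.0800i → escape time 7
(row=1, col=1): c = -0.4950 + -0.0800i → escape time 7
(row=1, col=2): c = 0.2600 + -0.0800i → escape time 7
(row=2, col=0): c = -1.2500 + -0.4100i → escape time 7
(row=2, col=1): c = -0.4950 + -0.4100i → escape time 7
(row=2, col=2): c = 0.2600 + -0.4100i → escape time 7
(row=3, col=0): c = -1.2500 + -0.7400i → escape time 3
(row=3, col=1): c = -0.4950 + -0.7400i → escape time 6
(row=3, col=2): c = 0.2600 + -0.7400i → escape time 6
(row=4, col=0): c = -1.2500 + -1.0700i → escape time 3
(row=4, col=1): c = -0.4950 + -1.0700i → escape time 4
(row=4, col=2): c = 0.2600 + -1.0700i → escape time 3
(row=5, col=0): c = -1.2500 + -1.4000i → escape time 2
(row=5, col=1): c = -0.4950 + -1.4000i → escape time 2
(row=5, col=2): c = 0.2600 + -1.4000i → escape time 2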